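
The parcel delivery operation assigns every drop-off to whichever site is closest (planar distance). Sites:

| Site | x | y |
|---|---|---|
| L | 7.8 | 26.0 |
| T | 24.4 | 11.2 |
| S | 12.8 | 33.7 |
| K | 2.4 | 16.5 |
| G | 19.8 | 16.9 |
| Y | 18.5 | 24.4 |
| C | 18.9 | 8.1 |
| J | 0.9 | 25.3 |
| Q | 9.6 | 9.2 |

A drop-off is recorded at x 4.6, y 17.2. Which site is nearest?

K

Squared distances to each site:
L: 87.680; T: 428.040; S: 339.490; K: 5.330; G: 231.130; Y: 245.050; C: 287.300; J: 79.300; Q: 89.000.
Minimum at K.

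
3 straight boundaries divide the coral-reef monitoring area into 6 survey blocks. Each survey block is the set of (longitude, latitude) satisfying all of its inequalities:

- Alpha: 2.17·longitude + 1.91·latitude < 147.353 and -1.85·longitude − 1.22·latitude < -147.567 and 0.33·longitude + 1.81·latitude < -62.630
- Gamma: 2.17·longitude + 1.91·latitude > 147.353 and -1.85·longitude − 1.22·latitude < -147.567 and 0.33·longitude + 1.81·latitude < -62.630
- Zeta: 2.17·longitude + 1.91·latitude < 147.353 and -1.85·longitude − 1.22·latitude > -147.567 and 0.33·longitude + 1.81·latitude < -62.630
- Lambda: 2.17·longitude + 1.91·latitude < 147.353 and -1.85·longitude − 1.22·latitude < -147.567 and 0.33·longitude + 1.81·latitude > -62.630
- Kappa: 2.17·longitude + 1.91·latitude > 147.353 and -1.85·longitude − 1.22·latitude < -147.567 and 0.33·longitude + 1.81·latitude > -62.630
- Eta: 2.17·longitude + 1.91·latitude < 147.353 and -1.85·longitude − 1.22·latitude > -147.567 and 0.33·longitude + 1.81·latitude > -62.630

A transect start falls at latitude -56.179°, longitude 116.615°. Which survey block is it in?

2.17·116.615 + 1.91·-56.179 = 145.753, which is < 147.353
-1.85·116.615 − 1.22·-56.179 = -147.199, which is > -147.567
0.33·116.615 + 1.81·-56.179 = -63.201, which is < -62.630
This sign pattern matches Zeta.

Zeta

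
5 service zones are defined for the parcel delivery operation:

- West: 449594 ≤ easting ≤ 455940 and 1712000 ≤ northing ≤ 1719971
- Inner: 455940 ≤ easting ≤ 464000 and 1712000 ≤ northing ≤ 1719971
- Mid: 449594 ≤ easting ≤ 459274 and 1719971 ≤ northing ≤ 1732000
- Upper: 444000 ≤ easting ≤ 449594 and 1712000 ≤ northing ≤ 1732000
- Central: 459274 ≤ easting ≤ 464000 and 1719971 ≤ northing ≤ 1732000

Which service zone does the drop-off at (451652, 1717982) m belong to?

West

The point has easting = 451652 and northing = 1717982.
Only West satisfies 449594 ≤ easting ≤ 455940 and 1712000 ≤ northing ≤ 1719971.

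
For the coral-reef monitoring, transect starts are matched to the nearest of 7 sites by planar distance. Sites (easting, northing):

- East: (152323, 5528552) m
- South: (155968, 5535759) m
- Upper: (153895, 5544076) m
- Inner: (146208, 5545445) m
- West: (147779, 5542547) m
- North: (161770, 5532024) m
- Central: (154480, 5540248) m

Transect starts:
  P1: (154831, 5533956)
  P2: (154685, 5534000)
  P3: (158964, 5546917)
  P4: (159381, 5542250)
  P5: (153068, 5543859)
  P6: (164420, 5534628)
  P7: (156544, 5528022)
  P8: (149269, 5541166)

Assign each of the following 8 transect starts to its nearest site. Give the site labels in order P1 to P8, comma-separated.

South, South, Upper, Central, Upper, North, East, West

P1 → South (d²=4543578.00)
P2 → South (d²=4740170.00)
P3 → Upper (d²=33766042.00)
P4 → Central (d²=28027805.00)
P5 → Upper (d²=731018.00)
P6 → North (d²=13803316.00)
P7 → East (d²=18097741.00)
P8 → West (d²=4127261.00)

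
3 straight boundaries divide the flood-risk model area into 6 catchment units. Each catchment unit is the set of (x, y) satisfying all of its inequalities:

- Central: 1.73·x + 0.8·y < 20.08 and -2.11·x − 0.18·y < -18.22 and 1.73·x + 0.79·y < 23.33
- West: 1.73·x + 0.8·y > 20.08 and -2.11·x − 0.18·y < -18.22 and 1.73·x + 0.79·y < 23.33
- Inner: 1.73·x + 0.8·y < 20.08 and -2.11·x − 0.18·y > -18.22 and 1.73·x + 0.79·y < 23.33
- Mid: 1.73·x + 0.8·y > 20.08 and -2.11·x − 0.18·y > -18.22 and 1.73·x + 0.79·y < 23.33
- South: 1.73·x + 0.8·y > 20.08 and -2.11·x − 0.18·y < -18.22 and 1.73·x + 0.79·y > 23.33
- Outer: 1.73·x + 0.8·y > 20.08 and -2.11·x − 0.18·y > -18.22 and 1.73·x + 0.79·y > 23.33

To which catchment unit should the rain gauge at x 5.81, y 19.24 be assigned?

1.73·5.81 + 0.8·19.24 = 25.443, which is > 20.08
-2.11·5.81 − 0.18·19.24 = -15.722, which is > -18.22
1.73·5.81 + 0.79·19.24 = 25.251, which is > 23.33
This sign pattern matches Outer.

Outer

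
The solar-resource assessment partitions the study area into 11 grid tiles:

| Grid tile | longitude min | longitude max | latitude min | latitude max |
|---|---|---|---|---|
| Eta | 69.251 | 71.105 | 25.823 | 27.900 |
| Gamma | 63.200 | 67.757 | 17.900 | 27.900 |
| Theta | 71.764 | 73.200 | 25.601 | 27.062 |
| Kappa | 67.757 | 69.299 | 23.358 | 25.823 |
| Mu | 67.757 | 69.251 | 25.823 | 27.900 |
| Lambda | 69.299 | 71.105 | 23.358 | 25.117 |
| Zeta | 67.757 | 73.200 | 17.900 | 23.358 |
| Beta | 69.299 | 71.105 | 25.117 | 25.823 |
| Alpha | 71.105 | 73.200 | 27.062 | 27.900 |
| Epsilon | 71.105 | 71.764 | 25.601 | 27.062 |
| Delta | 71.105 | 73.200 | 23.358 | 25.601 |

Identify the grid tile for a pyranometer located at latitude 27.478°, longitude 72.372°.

The point has longitude = 72.372 and latitude = 27.478.
Only Alpha satisfies 71.105 ≤ longitude ≤ 73.200 and 27.062 ≤ latitude ≤ 27.900.

Alpha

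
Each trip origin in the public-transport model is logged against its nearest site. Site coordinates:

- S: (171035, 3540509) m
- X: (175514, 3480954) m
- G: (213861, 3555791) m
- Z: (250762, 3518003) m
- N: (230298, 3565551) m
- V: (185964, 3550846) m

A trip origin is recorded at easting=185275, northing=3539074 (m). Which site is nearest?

V

Squared distances to each site:
S: 204836825.000; X: 3473211521.000; G: 1096617485.000; Z: 4732534210.000; N: 2728102058.000; V: 139054705.000.
Minimum at V.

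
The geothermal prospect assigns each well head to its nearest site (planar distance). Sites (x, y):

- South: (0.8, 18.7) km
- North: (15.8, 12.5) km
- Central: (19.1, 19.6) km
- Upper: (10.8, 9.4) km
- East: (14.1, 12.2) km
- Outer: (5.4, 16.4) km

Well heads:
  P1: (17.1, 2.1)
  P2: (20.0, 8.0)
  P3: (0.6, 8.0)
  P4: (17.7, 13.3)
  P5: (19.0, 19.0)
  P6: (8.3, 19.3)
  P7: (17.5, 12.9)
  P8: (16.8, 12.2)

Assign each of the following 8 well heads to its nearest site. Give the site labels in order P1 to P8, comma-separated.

P1 → Upper (d²=92.98)
P2 → North (d²=37.89)
P3 → Outer (d²=93.60)
P4 → North (d²=4.25)
P5 → Central (d²=0.37)
P6 → Outer (d²=16.82)
P7 → North (d²=3.05)
P8 → North (d²=1.09)

Upper, North, Outer, North, Central, Outer, North, North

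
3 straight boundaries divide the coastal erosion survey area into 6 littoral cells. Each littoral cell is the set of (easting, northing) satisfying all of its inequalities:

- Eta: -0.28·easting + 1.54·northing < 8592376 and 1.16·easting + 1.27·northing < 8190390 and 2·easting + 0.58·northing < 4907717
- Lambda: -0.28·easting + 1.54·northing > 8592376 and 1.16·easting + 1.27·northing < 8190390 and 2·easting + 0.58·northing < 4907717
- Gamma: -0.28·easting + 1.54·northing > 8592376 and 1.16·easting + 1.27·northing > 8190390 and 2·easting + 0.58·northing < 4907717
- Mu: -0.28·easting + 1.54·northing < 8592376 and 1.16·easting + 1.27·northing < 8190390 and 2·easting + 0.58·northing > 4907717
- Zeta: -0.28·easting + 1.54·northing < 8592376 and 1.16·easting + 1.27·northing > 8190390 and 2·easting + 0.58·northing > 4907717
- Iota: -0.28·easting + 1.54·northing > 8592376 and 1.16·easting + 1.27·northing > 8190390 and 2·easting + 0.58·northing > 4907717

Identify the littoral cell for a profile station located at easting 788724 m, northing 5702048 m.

Eta

-0.28·788724 + 1.54·5702048 = 8560311.200, which is < 8592376
1.16·788724 + 1.27·5702048 = 8156520.800, which is < 8190390
2·788724 + 0.58·5702048 = 4884635.840, which is < 4907717
This sign pattern matches Eta.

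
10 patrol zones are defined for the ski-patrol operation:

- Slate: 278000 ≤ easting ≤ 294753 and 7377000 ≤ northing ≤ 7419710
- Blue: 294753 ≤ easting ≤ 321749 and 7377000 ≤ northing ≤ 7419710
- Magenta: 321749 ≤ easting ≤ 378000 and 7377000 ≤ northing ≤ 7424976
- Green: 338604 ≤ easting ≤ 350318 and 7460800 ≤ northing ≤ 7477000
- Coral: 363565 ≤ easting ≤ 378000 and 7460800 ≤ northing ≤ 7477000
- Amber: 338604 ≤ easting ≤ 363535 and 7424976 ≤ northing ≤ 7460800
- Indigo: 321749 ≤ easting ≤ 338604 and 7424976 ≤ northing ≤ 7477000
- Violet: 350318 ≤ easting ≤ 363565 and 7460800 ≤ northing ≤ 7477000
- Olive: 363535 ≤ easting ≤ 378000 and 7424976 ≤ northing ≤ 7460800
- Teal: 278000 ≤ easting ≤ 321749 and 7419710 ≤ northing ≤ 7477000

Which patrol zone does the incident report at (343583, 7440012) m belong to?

Amber

The point has easting = 343583 and northing = 7440012.
Only Amber satisfies 338604 ≤ easting ≤ 363535 and 7424976 ≤ northing ≤ 7460800.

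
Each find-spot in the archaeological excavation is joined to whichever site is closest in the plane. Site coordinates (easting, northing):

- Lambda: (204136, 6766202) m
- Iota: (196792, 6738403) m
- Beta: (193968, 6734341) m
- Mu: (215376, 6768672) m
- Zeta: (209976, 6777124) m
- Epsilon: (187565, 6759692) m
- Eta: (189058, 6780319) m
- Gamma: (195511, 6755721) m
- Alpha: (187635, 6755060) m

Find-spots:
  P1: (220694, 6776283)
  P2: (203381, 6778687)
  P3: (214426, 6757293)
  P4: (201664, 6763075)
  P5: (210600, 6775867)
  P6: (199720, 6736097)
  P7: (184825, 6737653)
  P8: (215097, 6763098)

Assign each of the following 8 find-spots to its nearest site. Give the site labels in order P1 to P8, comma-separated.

Mu, Zeta, Mu, Lambda, Zeta, Iota, Beta, Mu

P1 → Mu (d²=86208445.00)
P2 → Zeta (d²=45936994.00)
P3 → Mu (d²=130384141.00)
P4 → Lambda (d²=15888913.00)
P5 → Zeta (d²=1969425.00)
P6 → Iota (d²=13890820.00)
P7 → Beta (d²=94563793.00)
P8 → Mu (d²=31147317.00)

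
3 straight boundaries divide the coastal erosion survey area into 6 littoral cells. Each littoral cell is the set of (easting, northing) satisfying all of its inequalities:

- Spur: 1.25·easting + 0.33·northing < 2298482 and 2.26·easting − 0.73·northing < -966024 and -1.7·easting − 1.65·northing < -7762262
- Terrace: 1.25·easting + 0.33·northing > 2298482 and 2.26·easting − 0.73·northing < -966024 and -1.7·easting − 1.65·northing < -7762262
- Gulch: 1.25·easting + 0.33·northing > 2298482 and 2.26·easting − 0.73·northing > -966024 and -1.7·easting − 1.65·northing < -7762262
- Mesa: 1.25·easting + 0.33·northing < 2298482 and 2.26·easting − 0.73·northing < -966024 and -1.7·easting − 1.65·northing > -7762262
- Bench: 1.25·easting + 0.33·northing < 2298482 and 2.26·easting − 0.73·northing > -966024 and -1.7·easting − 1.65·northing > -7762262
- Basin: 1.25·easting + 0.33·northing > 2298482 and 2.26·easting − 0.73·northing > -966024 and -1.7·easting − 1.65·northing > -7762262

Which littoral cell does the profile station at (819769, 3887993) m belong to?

1.25·819769 + 0.33·3887993 = 2307748.940, which is > 2298482
2.26·819769 − 0.73·3887993 = -985556.950, which is < -966024
-1.7·819769 − 1.65·3887993 = -7808795.750, which is < -7762262
This sign pattern matches Terrace.

Terrace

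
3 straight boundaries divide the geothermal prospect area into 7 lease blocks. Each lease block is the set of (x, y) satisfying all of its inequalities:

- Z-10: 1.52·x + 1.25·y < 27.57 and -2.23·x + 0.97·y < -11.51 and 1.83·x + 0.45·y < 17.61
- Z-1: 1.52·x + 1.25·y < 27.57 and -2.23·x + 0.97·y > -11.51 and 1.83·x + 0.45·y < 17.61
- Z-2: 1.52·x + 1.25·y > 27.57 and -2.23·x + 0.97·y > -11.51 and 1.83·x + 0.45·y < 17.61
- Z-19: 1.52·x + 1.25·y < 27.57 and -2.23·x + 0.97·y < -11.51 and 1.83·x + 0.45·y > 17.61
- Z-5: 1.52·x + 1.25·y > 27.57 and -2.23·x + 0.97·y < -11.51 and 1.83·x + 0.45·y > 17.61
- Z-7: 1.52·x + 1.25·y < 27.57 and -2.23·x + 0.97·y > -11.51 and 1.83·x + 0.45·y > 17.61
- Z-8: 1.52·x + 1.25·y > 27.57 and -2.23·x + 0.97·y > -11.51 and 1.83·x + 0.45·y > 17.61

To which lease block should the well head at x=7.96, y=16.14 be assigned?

Z-8

1.52·7.96 + 1.25·16.14 = 32.274, which is > 27.57
-2.23·7.96 + 0.97·16.14 = -2.095, which is > -11.51
1.83·7.96 + 0.45·16.14 = 21.830, which is > 17.61
This sign pattern matches Z-8.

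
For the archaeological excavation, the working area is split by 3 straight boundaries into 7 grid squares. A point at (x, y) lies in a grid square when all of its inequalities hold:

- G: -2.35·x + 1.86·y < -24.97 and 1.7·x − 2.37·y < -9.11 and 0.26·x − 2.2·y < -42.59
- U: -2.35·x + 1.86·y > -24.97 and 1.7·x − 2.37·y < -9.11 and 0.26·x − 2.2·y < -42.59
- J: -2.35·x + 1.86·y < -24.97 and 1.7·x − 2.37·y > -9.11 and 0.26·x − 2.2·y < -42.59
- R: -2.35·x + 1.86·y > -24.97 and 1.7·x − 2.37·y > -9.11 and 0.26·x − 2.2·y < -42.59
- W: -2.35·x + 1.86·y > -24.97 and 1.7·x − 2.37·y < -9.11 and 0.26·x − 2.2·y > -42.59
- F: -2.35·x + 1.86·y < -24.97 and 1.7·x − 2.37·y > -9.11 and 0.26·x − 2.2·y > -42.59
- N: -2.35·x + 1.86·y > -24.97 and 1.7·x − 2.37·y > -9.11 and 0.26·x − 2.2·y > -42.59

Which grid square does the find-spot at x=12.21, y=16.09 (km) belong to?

W

-2.35·12.21 + 1.86·16.09 = 1.234, which is > -24.97
1.7·12.21 − 2.37·16.09 = -17.376, which is < -9.11
0.26·12.21 − 2.2·16.09 = -32.223, which is > -42.59
This sign pattern matches W.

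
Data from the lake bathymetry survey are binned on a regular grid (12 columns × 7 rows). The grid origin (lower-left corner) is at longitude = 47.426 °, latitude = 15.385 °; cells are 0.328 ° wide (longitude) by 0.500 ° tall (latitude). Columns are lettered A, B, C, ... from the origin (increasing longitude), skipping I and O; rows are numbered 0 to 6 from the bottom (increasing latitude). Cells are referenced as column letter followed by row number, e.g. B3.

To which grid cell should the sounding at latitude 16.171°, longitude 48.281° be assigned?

C1

Column index: ⌊(48.281 − 47.426) / 0.328⌋ = ⌊2.607⌋ = 2 → column C
Row offset from origin: ⌊(16.171 − 15.385) / 0.500⌋ = ⌊1.572⌋ = 1 → row 1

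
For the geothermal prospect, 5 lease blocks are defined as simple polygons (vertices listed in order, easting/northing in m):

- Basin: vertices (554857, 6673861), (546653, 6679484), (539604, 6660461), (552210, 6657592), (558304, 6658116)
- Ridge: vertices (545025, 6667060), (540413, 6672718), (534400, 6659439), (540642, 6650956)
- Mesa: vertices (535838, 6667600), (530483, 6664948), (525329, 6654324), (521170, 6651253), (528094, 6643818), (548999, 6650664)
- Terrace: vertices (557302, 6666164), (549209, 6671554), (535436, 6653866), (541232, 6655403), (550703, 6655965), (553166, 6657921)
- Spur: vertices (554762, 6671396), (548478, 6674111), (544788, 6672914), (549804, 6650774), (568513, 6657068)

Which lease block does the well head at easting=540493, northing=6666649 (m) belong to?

Ridge

Cast a ray rightward from (540493, 6666649). For each polygon, the edges (by vertex number in listed order) whose endpoints lie on opposite sides of northing = 6666649, where each meets that height, and whether that is right or left of the point:
Basin: 2–3 at easting≈541897.0 (right), 5–1 at easting≈556435.9 (right) → 2 crossings.
Ridge: 2–3 at easting≈537664.8 (left), 4–1 at easting≈544913.1 (right) → 1 crossing.
Mesa: 1–2 at easting≈533917.7 (left), 6–1 at easting≈536577.0 (left) → 0 crossings.
Terrace: 1–2 at easting≈556573.8 (right), 2–3 at easting≈545389.7 (right) → 2 crossings.
Spur: 3–4 at easting≈546207.4 (right), 5–1 at easting≈559317.8 (right) → 2 crossings.
Only Ridge has an odd count, so the point is inside Ridge.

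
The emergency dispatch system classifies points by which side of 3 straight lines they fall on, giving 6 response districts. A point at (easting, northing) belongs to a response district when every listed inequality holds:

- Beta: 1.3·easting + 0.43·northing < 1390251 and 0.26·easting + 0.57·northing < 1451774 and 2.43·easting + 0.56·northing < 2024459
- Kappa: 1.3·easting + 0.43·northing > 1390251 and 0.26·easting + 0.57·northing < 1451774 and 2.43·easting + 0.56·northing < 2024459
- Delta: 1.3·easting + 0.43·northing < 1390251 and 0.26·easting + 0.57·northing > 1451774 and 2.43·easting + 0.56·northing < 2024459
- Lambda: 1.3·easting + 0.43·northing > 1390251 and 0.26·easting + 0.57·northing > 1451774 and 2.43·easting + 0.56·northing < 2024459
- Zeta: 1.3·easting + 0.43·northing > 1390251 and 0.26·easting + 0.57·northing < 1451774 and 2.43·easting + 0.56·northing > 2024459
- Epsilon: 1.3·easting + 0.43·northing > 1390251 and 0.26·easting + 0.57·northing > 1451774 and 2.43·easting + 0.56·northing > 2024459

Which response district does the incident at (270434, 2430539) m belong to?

1.3·270434 + 0.43·2430539 = 1396695.970, which is > 1390251
0.26·270434 + 0.57·2430539 = 1455720.070, which is > 1451774
2.43·270434 + 0.56·2430539 = 2018256.460, which is < 2024459
This sign pattern matches Lambda.

Lambda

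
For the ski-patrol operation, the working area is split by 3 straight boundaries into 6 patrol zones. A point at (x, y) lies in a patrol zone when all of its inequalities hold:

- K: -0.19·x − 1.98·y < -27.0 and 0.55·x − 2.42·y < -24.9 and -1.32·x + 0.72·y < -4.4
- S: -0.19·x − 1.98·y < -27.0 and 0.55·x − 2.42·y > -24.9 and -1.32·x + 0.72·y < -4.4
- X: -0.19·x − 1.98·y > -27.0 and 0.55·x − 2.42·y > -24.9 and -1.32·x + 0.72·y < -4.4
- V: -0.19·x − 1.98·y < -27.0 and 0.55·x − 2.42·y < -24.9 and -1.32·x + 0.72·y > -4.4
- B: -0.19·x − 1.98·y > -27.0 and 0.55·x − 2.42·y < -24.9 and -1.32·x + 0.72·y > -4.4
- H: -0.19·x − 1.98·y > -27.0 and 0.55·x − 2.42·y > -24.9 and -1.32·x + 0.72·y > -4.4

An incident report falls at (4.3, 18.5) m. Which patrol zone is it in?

V

-0.19·4.3 − 1.98·18.5 = -37.447, which is < -27.0
0.55·4.3 − 2.42·18.5 = -42.405, which is < -24.9
-1.32·4.3 + 0.72·18.5 = 7.644, which is > -4.4
This sign pattern matches V.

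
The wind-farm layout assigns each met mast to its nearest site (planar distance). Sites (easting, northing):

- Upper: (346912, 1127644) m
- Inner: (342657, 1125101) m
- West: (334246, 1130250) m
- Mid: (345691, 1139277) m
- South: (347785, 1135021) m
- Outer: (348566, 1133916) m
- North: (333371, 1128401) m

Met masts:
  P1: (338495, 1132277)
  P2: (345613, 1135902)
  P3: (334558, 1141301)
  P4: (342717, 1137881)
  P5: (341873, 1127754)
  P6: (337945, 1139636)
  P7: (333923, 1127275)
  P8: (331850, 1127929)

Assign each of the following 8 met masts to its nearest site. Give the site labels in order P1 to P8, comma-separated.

West, South, West, Mid, Inner, Mid, North, North

P1 → West (d²=22162730.00)
P2 → South (d²=5493745.00)
P3 → West (d²=122221945.00)
P4 → Mid (d²=10793492.00)
P5 → Inner (d²=7653065.00)
P6 → Mid (d²=60129397.00)
P7 → North (d²=1572580.00)
P8 → North (d²=2536225.00)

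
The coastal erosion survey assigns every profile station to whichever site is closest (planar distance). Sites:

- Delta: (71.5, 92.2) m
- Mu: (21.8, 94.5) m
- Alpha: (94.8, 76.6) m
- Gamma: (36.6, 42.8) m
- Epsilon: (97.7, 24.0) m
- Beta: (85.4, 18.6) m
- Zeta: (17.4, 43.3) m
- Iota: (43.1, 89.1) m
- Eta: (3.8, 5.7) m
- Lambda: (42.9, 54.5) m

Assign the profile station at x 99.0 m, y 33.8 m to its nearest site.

Squared distances to each site:
Delta: 4166.810; Mu: 9644.330; Alpha: 1849.480; Gamma: 3974.760; Epsilon: 97.730; Beta: 416.000; Zeta: 6748.810; Iota: 6182.900; Eta: 9852.650; Lambda: 3575.700.
Minimum at Epsilon.

Epsilon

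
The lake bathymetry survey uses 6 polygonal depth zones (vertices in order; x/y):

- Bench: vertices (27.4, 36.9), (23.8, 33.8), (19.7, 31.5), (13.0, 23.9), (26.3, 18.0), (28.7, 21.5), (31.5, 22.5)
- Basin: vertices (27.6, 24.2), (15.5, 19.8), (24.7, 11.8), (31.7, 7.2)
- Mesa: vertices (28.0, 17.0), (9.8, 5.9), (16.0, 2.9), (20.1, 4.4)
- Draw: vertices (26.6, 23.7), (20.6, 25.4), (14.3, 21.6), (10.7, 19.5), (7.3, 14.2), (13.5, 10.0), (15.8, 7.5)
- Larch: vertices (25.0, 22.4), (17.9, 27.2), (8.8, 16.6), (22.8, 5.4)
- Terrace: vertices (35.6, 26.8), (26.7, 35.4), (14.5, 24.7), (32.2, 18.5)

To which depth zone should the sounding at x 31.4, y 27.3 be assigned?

Terrace

Cast a ray rightward from (31.4, 27.3). For each polygon, the edges (by vertex number in listed order) whose endpoints lie on opposite sides of y = 27.3, where each meets that height, and whether that is right or left of the point:
Bench: 3–4 at x≈16.00 (left), 7–1 at x≈30.13 (left) → 0 crossings.
Basin: no edge straddles that height → 0 crossings.
Mesa: no edge straddles that height → 0 crossings.
Draw: no edge straddles that height → 0 crossings.
Larch: no edge straddles that height → 0 crossings.
Terrace: 1–2 at x≈35.08 (right), 2–3 at x≈17.46 (left) → 1 crossing.
Only Terrace has an odd count, so the point is inside Terrace.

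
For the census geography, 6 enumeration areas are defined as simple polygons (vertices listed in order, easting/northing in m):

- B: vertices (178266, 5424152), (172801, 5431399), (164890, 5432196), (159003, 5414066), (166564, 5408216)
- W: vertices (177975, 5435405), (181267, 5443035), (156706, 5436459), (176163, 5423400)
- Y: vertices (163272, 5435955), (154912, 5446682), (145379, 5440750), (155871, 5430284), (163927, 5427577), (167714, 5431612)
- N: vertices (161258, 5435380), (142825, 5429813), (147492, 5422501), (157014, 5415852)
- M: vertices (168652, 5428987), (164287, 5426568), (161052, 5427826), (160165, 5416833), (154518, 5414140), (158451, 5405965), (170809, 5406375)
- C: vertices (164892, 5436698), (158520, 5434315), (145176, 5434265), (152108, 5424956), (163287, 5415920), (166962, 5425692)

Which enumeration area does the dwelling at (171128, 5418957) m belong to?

B

Cast a ray rightward from (171128, 5418957). For each polygon, the edges (by vertex number in listed order) whose endpoints lie on opposite sides of northing = 5418957, where each meets that height, and whether that is right or left of the point:
B: 3–4 at easting≈160591.2 (left), 5–1 at easting≈174451.2 (right) → 1 crossing.
W: no edge straddles that height → 0 crossings.
Y: no edge straddles that height → 0 crossings.
N: 3–4 at easting≈152567.3 (left), 4–1 at easting≈157688.8 (left) → 0 crossings.
M: 3–4 at easting≈160336.4 (left), 7–1 at easting≈169608.8 (left) → 0 crossings.
C: 4–5 at easting≈159529.7 (left), 5–6 at easting≈164429.1 (left) → 0 crossings.
Only B has an odd count, so the point is inside B.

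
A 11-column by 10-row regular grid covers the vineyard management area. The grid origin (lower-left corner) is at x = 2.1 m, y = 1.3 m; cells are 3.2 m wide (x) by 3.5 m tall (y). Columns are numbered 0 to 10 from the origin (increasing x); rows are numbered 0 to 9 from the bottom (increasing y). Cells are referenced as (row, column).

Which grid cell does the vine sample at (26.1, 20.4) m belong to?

Column index: ⌊(26.1 − 2.1) / 3.2⌋ = ⌊7.500⌋ = 7
Row offset from origin: ⌊(20.4 − 1.3) / 3.5⌋ = ⌊5.457⌋ = 5 → row 5

(5, 7)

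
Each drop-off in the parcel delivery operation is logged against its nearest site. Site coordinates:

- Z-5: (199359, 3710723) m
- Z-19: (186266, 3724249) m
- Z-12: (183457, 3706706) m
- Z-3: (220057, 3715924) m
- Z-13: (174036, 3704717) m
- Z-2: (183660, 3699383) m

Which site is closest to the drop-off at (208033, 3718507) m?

Squared distances to each site:
Z-5: 135828932.000; Z-19: 506772853.000; Z-12: 743243377.000; Z-3: 151248465.000; Z-13: 1345960109.000; Z-2: 959770505.000.
Minimum at Z-5.

Z-5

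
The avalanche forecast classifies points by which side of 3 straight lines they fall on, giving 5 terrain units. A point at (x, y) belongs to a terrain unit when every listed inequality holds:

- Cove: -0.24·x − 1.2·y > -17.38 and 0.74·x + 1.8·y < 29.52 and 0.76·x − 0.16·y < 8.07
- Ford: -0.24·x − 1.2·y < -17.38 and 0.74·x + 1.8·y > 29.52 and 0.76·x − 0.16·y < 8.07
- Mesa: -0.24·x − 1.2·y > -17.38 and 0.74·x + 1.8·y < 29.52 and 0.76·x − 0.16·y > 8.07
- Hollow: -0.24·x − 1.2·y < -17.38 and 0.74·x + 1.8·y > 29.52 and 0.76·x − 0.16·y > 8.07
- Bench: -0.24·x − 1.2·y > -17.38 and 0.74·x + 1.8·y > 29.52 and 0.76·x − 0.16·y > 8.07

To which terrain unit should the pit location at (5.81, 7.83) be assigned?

-0.24·5.81 − 1.2·7.83 = -10.790, which is > -17.38
0.74·5.81 + 1.8·7.83 = 18.393, which is < 29.52
0.76·5.81 − 0.16·7.83 = 3.163, which is < 8.07
This sign pattern matches Cove.

Cove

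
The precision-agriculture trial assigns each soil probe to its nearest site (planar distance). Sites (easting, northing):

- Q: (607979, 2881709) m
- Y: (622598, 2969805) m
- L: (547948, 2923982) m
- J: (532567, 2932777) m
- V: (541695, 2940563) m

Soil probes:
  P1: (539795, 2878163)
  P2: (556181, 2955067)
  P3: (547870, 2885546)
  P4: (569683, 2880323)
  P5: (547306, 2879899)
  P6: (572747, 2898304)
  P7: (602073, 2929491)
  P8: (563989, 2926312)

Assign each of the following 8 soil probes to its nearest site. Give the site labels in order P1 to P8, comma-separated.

P1 → L (d²=2165852170.00)
P2 → V (d²=420210212.00)
P3 → L (d²=1477332180.00)
P4 → Q (d²=1468504612.00)
P5 → L (d²=1943723053.00)
P6 → L (d²=1274350085.00)
P7 → Y (d²=2046494221.00)
P8 → L (d²=262742581.00)

L, V, L, Q, L, L, Y, L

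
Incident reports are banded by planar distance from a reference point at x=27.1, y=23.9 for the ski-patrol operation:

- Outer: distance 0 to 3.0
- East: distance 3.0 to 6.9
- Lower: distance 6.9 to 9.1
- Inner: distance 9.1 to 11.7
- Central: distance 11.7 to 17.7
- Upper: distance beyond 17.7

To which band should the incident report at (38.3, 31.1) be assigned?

Distance = √((38.3−27.1)² + (31.1−23.9)²) = √(125.440 + 51.840) = 13.315.
11.7 ≤ 13.315 < 17.7 → Central.

Central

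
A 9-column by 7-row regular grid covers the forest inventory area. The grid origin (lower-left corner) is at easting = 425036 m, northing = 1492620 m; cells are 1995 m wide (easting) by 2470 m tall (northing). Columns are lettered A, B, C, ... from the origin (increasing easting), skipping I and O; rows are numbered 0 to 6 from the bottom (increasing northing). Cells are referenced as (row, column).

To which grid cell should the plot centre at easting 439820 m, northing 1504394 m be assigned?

Column index: ⌊(439820 − 425036) / 1995⌋ = ⌊7.411⌋ = 7 → column H
Row offset from origin: ⌊(1504394 − 1492620) / 2470⌋ = ⌊4.767⌋ = 4 → row 4

(4, H)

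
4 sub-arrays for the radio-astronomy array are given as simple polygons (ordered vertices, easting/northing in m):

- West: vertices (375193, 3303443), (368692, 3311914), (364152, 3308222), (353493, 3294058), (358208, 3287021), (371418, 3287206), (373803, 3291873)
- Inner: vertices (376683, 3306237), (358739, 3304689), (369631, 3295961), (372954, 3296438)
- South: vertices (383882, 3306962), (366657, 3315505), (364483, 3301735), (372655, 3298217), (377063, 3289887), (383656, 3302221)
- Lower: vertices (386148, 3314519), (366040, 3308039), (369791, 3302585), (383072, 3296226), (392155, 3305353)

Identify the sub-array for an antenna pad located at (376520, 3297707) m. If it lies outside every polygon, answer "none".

South

Cast a ray rightward from (376520, 3297707). For each polygon, the edges (by vertex number in listed order) whose endpoints lie on opposite sides of northing = 3297707, where each meets that height, and whether that is right or left of the point:
West: 3–4 at easting≈356239.0 (left), 7–1 at easting≈374503.9 (left) → 0 crossings.
Inner: 2–3 at easting≈367452.1 (left), 4–1 at easting≈373436.9 (left) → 0 crossings.
South: 4–5 at easting≈372924.9 (left), 5–6 at easting≈381243.1 (right) → 1 crossing.
Lower: 3–4 at easting≈379978.9 (right), 4–5 at easting≈384545.9 (right) → 2 crossings.
Only South has an odd count, so the point is inside South.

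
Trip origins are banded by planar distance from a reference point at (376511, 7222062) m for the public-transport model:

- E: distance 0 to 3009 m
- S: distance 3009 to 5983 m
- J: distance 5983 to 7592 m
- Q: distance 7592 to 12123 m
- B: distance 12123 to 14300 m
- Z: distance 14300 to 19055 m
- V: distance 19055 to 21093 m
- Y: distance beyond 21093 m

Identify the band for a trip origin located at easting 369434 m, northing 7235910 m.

Distance = √((369434−376511)² + (7235910−7222062)²) = √(50083929.000 + 191767104.000) = 15551.560 m.
14300 ≤ 15551.560 < 19055 → Z.

Z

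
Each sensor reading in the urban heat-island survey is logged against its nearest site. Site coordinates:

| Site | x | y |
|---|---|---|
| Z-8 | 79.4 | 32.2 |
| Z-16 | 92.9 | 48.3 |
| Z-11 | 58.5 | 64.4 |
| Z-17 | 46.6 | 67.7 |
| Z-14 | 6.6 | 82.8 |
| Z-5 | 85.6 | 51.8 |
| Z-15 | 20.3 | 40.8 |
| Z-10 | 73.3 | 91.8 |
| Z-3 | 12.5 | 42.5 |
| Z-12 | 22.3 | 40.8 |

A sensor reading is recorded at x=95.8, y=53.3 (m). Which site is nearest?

Z-16

Squared distances to each site:
Z-8: 714.170; Z-16: 33.410; Z-11: 1514.500; Z-17: 2628.000; Z-14: 8826.890; Z-5: 106.290; Z-15: 5856.500; Z-10: 1988.500; Z-3: 7055.530; Z-12: 5558.500.
Minimum at Z-16.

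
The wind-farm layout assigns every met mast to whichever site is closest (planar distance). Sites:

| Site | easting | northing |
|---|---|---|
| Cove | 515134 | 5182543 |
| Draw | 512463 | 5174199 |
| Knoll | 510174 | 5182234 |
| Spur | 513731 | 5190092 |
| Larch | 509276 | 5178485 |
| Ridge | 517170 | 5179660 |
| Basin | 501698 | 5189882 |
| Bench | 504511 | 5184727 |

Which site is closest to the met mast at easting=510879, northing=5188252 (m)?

Spur

Squared distances to each site:
Cove: 50697706.000; Draw: 199995865.000; Knoll: 36713349.000; Spur: 11519504.000; Larch: 97963898.000; Ridge: 113399145.000; Basin: 86947661.000; Bench: 52977049.000.
Minimum at Spur.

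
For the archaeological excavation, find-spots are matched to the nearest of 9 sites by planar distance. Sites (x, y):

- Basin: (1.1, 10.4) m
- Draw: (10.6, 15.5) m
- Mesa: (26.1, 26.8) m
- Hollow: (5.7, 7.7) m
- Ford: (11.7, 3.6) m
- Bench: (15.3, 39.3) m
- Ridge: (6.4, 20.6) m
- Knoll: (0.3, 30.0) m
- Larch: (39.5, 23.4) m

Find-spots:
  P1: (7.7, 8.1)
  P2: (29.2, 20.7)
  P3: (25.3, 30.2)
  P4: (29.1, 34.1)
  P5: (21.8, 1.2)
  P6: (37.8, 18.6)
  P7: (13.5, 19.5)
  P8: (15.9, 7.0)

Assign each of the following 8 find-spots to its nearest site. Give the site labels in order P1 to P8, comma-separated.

Hollow, Mesa, Mesa, Mesa, Ford, Larch, Draw, Ford

P1 → Hollow (d²=4.16)
P2 → Mesa (d²=46.82)
P3 → Mesa (d²=12.20)
P4 → Mesa (d²=62.29)
P5 → Ford (d²=107.77)
P6 → Larch (d²=25.93)
P7 → Draw (d²=24.41)
P8 → Ford (d²=29.20)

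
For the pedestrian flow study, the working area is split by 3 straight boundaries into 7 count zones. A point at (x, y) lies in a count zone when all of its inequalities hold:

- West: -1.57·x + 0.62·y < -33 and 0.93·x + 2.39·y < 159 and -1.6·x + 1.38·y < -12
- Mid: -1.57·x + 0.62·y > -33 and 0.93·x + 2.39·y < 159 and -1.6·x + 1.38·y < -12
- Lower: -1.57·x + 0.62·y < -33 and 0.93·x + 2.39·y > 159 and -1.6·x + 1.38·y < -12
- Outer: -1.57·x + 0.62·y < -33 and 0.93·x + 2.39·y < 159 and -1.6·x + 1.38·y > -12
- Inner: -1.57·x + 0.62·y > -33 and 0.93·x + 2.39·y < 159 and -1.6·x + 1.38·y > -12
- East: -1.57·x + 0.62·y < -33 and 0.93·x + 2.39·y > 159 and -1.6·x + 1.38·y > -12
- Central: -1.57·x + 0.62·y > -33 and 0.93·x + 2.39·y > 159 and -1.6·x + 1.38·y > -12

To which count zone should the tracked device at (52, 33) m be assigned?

West

-1.57·52 + 0.62·33 = -61.180, which is < -33
0.93·52 + 2.39·33 = 127.230, which is < 159
-1.6·52 + 1.38·33 = -37.660, which is < -12
This sign pattern matches West.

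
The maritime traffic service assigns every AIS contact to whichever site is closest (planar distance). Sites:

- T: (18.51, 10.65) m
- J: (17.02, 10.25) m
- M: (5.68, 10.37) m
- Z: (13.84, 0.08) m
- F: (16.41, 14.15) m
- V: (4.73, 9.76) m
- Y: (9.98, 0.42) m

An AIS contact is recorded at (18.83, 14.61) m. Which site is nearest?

F

Squared distances to each site:
T: 15.784; J: 22.286; M: 190.900; Z: 236.021; F: 6.068; V: 222.332; Y: 279.679.
Minimum at F.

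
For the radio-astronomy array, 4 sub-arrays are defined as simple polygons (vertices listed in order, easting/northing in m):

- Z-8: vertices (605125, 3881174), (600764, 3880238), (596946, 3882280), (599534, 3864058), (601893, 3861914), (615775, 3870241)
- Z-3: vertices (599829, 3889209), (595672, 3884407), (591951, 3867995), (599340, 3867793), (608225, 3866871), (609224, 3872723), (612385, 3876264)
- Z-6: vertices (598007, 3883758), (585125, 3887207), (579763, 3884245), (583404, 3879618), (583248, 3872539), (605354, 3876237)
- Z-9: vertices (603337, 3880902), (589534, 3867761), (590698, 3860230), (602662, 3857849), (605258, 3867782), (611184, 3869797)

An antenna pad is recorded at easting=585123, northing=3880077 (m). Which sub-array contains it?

Cast a ray rightward from (585123, 3880077). For each polygon, the edges (by vertex number in listed order) whose endpoints lie on opposite sides of northing = 3880077, where each meets that height, and whether that is right or left of the point:
Z-8: 3–4 at easting≈597258.9 (right), 6–1 at easting≈606193.6 (right) → 2 crossings.
Z-3: 2–3 at easting≈594690.3 (right), 7–1 at easting≈608686.6 (right) → 2 crossings.
Z-6: 3–4 at easting≈583042.8 (left), 6–1 at easting≈601602.8 (right) → 1 crossing.
Z-9: 1–2 at easting≈602470.4 (right), 6–1 at easting≈603920.0 (right) → 2 crossings.
Only Z-6 has an odd count, so the point is inside Z-6.

Z-6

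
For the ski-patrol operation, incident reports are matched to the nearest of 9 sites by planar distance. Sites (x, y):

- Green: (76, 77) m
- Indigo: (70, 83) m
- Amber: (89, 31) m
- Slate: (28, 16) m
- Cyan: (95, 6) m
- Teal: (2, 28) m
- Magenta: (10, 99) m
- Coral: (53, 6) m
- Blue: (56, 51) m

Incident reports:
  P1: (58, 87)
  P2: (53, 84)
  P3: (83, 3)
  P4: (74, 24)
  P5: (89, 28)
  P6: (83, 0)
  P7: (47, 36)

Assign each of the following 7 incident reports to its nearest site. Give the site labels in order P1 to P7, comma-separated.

Indigo, Indigo, Cyan, Amber, Amber, Cyan, Blue

P1 → Indigo (d²=160.00)
P2 → Indigo (d²=290.00)
P3 → Cyan (d²=153.00)
P4 → Amber (d²=274.00)
P5 → Amber (d²=9.00)
P6 → Cyan (d²=180.00)
P7 → Blue (d²=306.00)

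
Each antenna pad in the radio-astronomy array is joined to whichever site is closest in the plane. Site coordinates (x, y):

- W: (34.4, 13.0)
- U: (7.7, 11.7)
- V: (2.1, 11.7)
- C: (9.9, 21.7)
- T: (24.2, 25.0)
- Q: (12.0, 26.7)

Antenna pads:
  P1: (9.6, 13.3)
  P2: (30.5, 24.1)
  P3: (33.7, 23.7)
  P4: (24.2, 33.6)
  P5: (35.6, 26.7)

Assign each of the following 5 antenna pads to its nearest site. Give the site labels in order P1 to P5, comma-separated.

P1 → U (d²=6.17)
P2 → T (d²=40.50)
P3 → T (d²=91.94)
P4 → T (d²=73.96)
P5 → T (d²=132.85)

U, T, T, T, T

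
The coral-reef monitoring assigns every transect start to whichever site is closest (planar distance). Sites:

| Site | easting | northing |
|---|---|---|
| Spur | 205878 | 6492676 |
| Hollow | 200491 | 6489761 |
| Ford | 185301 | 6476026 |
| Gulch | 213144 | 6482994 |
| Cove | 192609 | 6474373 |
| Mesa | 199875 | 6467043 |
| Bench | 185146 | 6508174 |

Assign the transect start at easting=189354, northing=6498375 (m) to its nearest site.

Bench

Squared distances to each site:
Spur: 305521177.000; Hollow: 198233765.000; Ford: 515904610.000; Gulch: 802539261.000; Cove: 586691029.000; Mesa: 1092385665.000; Bench: 113727665.000.
Minimum at Bench.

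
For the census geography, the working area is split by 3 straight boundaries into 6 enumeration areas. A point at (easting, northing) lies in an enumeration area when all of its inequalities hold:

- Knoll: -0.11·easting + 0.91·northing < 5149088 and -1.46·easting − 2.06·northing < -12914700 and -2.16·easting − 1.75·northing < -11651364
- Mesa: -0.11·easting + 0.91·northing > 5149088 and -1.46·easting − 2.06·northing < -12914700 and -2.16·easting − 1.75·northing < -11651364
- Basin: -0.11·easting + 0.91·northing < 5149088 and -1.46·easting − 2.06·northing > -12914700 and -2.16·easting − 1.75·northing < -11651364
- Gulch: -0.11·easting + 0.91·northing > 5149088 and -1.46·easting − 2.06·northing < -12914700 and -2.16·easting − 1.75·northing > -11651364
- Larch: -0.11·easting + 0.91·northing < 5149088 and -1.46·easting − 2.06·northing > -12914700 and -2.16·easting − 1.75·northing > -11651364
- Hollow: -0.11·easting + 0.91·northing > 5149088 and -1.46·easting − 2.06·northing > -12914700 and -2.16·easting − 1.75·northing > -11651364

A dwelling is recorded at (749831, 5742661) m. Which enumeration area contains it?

Knoll

-0.11·749831 + 0.91·5742661 = 5143340.100, which is < 5149088
-1.46·749831 − 2.06·5742661 = -12924634.920, which is < -12914700
-2.16·749831 − 1.75·5742661 = -11669291.710, which is < -11651364
This sign pattern matches Knoll.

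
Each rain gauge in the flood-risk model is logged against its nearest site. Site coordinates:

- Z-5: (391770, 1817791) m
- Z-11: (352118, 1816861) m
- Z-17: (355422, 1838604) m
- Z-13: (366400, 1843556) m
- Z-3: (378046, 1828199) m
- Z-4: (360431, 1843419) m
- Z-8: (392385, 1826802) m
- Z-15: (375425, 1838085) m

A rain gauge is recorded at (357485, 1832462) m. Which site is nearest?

Z-17

Squared distances to each site:
Z-5: 1390699466.000; Z-11: 272195890.000; Z-17: 41980133.000; Z-13: 202554061.000; Z-3: 440927890.000; Z-4: 128734765.000; Z-8: 1250045600.000; Z-15: 353461729.000.
Minimum at Z-17.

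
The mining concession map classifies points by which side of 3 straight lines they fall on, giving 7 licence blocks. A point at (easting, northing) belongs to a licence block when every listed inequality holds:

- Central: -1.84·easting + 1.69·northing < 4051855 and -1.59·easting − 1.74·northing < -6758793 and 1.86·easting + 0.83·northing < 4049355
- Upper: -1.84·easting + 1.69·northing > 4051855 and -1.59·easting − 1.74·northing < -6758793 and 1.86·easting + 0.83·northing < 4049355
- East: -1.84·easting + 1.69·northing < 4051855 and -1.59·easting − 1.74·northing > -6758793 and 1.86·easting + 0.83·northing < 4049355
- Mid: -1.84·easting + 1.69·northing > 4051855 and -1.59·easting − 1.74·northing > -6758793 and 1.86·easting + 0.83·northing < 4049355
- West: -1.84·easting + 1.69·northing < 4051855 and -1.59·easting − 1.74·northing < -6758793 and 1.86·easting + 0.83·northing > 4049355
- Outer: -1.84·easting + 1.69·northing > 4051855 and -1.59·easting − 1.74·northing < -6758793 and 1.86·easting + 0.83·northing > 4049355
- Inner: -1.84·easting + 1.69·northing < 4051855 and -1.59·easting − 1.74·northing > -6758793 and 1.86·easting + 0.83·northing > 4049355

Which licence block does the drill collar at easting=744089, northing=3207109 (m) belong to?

Central

-1.84·744089 + 1.69·3207109 = 4050890.450, which is < 4051855
-1.59·744089 − 1.74·3207109 = -6763471.170, which is < -6758793
1.86·744089 + 0.83·3207109 = 4045906.010, which is < 4049355
This sign pattern matches Central.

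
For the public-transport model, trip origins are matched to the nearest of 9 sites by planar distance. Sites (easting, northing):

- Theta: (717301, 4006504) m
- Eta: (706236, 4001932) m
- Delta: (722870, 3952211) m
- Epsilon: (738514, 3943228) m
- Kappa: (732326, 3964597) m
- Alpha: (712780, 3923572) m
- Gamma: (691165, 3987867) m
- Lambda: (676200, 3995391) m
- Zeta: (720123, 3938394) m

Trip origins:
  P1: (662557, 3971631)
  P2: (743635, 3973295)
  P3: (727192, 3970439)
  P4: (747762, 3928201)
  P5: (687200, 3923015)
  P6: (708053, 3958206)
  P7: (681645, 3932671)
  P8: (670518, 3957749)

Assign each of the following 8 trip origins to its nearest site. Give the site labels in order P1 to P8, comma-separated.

P1 → Lambda (d²=750669049.00)
P2 → Kappa (d²=203548685.00)
P3 → Kappa (d²=60486920.00)
P4 → Epsilon (d²=311336233.00)
P5 → Alpha (d²=654646649.00)
P6 → Delta (d²=255483514.00)
P7 → Alpha (d²=1052180026.00)
P8 → Gamma (d²=1333392533.00)

Lambda, Kappa, Kappa, Epsilon, Alpha, Delta, Alpha, Gamma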